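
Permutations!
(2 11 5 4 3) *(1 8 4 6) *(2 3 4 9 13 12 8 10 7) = (1 10 7 2 11 5 6)(8 9 13 12) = [0, 10, 11, 3, 4, 6, 1, 2, 9, 13, 7, 5, 8, 12]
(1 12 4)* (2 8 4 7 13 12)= (1 2 8 4)(7 13 12)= [0, 2, 8, 3, 1, 5, 6, 13, 4, 9, 10, 11, 7, 12]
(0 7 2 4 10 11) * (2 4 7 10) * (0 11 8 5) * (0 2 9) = (11)(0 10 8 5 2 7 4 9) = [10, 1, 7, 3, 9, 2, 6, 4, 5, 0, 8, 11]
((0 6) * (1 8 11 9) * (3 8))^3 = (0 6)(1 11 3 9 8)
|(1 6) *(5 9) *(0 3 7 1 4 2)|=|(0 3 7 1 6 4 2)(5 9)|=14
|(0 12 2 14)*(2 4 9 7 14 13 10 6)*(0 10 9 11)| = 28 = |(0 12 4 11)(2 13 9 7 14 10 6)|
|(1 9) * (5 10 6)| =6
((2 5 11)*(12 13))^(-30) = (13)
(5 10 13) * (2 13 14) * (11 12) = [0, 1, 13, 3, 4, 10, 6, 7, 8, 9, 14, 12, 11, 5, 2] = (2 13 5 10 14)(11 12)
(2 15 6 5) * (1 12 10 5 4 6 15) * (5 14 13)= (15)(1 12 10 14 13 5 2)(4 6)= [0, 12, 1, 3, 6, 2, 4, 7, 8, 9, 14, 11, 10, 5, 13, 15]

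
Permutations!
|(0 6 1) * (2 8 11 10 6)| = 7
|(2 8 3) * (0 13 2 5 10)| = 7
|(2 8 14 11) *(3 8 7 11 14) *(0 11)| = 4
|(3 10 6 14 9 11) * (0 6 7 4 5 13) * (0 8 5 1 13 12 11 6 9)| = 20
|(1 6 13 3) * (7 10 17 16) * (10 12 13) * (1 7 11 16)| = 4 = |(1 6 10 17)(3 7 12 13)(11 16)|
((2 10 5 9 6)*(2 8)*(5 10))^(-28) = (10)(2 9 8 5 6)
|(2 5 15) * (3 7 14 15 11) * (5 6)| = |(2 6 5 11 3 7 14 15)| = 8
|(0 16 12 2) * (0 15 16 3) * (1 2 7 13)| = |(0 3)(1 2 15 16 12 7 13)| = 14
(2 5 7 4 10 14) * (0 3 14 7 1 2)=(0 3 14)(1 2 5)(4 10 7)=[3, 2, 5, 14, 10, 1, 6, 4, 8, 9, 7, 11, 12, 13, 0]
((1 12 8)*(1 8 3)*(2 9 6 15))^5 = ((1 12 3)(2 9 6 15))^5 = (1 3 12)(2 9 6 15)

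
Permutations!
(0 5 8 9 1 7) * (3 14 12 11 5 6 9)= (0 6 9 1 7)(3 14 12 11 5 8)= [6, 7, 2, 14, 4, 8, 9, 0, 3, 1, 10, 5, 11, 13, 12]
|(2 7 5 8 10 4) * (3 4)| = 7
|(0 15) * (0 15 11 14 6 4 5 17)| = |(0 11 14 6 4 5 17)| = 7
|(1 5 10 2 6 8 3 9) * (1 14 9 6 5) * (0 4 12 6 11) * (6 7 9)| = |(0 4 12 7 9 14 6 8 3 11)(2 5 10)| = 30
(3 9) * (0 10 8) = (0 10 8)(3 9) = [10, 1, 2, 9, 4, 5, 6, 7, 0, 3, 8]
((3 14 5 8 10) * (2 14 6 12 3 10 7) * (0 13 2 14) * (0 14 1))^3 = (0 14 7 13 5 1 2 8)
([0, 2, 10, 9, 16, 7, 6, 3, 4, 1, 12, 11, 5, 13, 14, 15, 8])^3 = [0, 12, 5, 2, 4, 9, 6, 1, 8, 10, 7, 11, 3, 13, 14, 15, 16]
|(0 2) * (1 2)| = |(0 1 2)| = 3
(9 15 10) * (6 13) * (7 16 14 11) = (6 13)(7 16 14 11)(9 15 10) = [0, 1, 2, 3, 4, 5, 13, 16, 8, 15, 9, 7, 12, 6, 11, 10, 14]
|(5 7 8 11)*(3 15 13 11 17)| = |(3 15 13 11 5 7 8 17)| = 8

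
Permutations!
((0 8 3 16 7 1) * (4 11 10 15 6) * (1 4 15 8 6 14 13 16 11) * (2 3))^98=((0 6 15 14 13 16 7 4 1)(2 3 11 10 8))^98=(0 1 4 7 16 13 14 15 6)(2 10 3 8 11)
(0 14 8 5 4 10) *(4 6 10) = (0 14 8 5 6 10) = [14, 1, 2, 3, 4, 6, 10, 7, 5, 9, 0, 11, 12, 13, 8]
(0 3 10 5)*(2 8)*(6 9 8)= (0 3 10 5)(2 6 9 8)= [3, 1, 6, 10, 4, 0, 9, 7, 2, 8, 5]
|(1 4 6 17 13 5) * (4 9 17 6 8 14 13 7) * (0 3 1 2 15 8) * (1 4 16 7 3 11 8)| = |(0 11 8 14 13 5 2 15 1 9 17 3 4)(7 16)| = 26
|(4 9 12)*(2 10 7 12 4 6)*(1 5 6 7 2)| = |(1 5 6)(2 10)(4 9)(7 12)| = 6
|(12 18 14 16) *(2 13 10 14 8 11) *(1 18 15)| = 11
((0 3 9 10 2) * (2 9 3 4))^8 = ((0 4 2)(9 10))^8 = (10)(0 2 4)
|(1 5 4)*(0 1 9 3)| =6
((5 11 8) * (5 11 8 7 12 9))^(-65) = ((5 8 11 7 12 9))^(-65) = (5 8 11 7 12 9)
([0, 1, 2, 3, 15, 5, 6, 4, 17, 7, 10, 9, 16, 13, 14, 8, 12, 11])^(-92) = (4 7 9 11 17 8 15)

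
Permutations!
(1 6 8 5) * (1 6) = (5 6 8) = [0, 1, 2, 3, 4, 6, 8, 7, 5]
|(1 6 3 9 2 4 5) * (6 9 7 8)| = |(1 9 2 4 5)(3 7 8 6)| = 20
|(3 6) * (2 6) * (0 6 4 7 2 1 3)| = |(0 6)(1 3)(2 4 7)| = 6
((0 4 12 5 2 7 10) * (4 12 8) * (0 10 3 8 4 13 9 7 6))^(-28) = ((0 12 5 2 6)(3 8 13 9 7))^(-28) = (0 5 6 12 2)(3 13 7 8 9)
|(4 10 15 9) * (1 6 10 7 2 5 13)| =10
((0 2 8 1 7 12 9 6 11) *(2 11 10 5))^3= ((0 11)(1 7 12 9 6 10 5 2 8))^3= (0 11)(1 9 5)(2 7 6)(8 12 10)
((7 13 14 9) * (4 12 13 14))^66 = (14)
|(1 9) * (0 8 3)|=|(0 8 3)(1 9)|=6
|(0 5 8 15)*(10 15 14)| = 6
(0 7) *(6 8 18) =(0 7)(6 8 18) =[7, 1, 2, 3, 4, 5, 8, 0, 18, 9, 10, 11, 12, 13, 14, 15, 16, 17, 6]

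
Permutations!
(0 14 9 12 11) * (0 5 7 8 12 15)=(0 14 9 15)(5 7 8 12 11)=[14, 1, 2, 3, 4, 7, 6, 8, 12, 15, 10, 5, 11, 13, 9, 0]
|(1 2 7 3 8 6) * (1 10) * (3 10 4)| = 4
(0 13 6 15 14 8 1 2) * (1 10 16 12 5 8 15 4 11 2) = (0 13 6 4 11 2)(5 8 10 16 12)(14 15) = [13, 1, 0, 3, 11, 8, 4, 7, 10, 9, 16, 2, 5, 6, 15, 14, 12]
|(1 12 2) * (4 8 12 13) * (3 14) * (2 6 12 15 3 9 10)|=10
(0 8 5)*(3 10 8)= (0 3 10 8 5)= [3, 1, 2, 10, 4, 0, 6, 7, 5, 9, 8]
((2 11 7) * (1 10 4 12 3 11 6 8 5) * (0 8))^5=((0 8 5 1 10 4 12 3 11 7 2 6))^5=(0 4 2 1 11 8 12 6 10 7 5 3)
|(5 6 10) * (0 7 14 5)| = 6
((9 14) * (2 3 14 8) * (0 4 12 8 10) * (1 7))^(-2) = (0 9 3 8 4 10 14 2 12) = ((0 4 12 8 2 3 14 9 10)(1 7))^(-2)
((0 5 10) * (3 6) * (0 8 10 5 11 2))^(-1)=((0 11 2)(3 6)(8 10))^(-1)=(0 2 11)(3 6)(8 10)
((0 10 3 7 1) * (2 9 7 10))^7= ((0 2 9 7 1)(3 10))^7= (0 9 1 2 7)(3 10)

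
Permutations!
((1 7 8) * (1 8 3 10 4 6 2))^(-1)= (1 2 6 4 10 3 7)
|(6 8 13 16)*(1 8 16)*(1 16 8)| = 4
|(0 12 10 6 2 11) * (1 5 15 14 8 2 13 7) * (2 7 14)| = 13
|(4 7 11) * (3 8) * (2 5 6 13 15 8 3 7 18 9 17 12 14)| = 14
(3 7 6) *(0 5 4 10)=(0 5 4 10)(3 7 6)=[5, 1, 2, 7, 10, 4, 3, 6, 8, 9, 0]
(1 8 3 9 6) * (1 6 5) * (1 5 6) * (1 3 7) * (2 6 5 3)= (1 8 7)(2 6)(3 9 5)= [0, 8, 6, 9, 4, 3, 2, 1, 7, 5]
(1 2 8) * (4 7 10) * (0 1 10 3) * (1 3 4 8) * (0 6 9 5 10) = [3, 2, 1, 6, 7, 10, 9, 4, 0, 5, 8] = (0 3 6 9 5 10 8)(1 2)(4 7)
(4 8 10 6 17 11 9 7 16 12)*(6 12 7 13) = (4 8 10 12)(6 17 11 9 13)(7 16) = [0, 1, 2, 3, 8, 5, 17, 16, 10, 13, 12, 9, 4, 6, 14, 15, 7, 11]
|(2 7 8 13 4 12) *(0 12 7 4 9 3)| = |(0 12 2 4 7 8 13 9 3)| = 9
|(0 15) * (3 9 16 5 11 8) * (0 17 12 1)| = 30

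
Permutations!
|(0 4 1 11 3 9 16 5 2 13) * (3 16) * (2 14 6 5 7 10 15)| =30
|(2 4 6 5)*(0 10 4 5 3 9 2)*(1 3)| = |(0 10 4 6 1 3 9 2 5)| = 9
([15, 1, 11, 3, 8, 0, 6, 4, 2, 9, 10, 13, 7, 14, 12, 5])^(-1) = (0 5 15)(2 8 4 7 12 14 13 11)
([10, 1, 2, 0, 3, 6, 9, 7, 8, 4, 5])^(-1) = (0 3 4 9 6 5 10)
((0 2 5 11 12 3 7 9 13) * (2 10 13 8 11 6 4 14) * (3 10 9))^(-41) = ((0 9 8 11 12 10 13)(2 5 6 4 14)(3 7))^(-41) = (0 9 8 11 12 10 13)(2 14 4 6 5)(3 7)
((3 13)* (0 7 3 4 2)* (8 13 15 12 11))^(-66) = ((0 7 3 15 12 11 8 13 4 2))^(-66) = (0 12 4 3 8)(2 15 13 7 11)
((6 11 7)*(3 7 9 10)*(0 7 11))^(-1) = ((0 7 6)(3 11 9 10))^(-1) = (0 6 7)(3 10 9 11)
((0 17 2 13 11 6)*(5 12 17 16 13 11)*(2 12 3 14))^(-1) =(0 6 11 2 14 3 5 13 16)(12 17)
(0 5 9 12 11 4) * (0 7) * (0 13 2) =(0 5 9 12 11 4 7 13 2) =[5, 1, 0, 3, 7, 9, 6, 13, 8, 12, 10, 4, 11, 2]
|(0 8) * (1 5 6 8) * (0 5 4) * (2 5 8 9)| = |(0 1 4)(2 5 6 9)| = 12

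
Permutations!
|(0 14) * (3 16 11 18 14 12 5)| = 8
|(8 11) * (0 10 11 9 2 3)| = 7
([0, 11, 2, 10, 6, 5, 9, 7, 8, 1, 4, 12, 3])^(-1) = [0, 9, 2, 12, 10, 5, 4, 7, 8, 6, 3, 1, 11]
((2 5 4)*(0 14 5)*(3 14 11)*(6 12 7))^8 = (0 11 3 14 5 4 2)(6 7 12)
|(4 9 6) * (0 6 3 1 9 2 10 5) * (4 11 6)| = |(0 4 2 10 5)(1 9 3)(6 11)| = 30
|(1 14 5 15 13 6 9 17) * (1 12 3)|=10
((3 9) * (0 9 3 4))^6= ((0 9 4))^6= (9)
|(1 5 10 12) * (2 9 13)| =|(1 5 10 12)(2 9 13)| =12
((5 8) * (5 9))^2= (5 9 8)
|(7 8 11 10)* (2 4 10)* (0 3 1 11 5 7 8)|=10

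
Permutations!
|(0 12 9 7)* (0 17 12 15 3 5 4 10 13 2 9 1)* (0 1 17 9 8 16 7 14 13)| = 42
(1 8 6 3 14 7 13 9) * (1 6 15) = (1 8 15)(3 14 7 13 9 6) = [0, 8, 2, 14, 4, 5, 3, 13, 15, 6, 10, 11, 12, 9, 7, 1]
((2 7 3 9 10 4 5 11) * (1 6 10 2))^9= (1 4)(2 7 3 9)(5 6)(10 11)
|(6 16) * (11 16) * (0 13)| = |(0 13)(6 11 16)| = 6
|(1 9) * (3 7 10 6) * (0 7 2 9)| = |(0 7 10 6 3 2 9 1)| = 8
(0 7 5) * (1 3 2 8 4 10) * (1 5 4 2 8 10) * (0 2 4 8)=(0 7 8 4 1 3)(2 10 5)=[7, 3, 10, 0, 1, 2, 6, 8, 4, 9, 5]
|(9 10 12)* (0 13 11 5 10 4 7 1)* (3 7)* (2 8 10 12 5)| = 13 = |(0 13 11 2 8 10 5 12 9 4 3 7 1)|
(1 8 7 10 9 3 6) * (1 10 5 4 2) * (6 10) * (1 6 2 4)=[0, 8, 6, 10, 4, 1, 2, 5, 7, 3, 9]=(1 8 7 5)(2 6)(3 10 9)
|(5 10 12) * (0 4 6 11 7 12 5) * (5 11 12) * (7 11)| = |(0 4 6 12)(5 10 7)| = 12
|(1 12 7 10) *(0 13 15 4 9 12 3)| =|(0 13 15 4 9 12 7 10 1 3)| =10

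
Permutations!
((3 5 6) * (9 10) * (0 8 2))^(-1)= ((0 8 2)(3 5 6)(9 10))^(-1)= (0 2 8)(3 6 5)(9 10)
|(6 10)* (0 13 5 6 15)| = 6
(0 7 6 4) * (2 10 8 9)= [7, 1, 10, 3, 0, 5, 4, 6, 9, 2, 8]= (0 7 6 4)(2 10 8 9)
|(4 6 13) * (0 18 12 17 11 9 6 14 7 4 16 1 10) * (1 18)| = 24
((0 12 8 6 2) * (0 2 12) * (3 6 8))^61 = (3 6 12)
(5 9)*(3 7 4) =(3 7 4)(5 9) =[0, 1, 2, 7, 3, 9, 6, 4, 8, 5]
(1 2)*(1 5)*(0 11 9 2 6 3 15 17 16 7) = (0 11 9 2 5 1 6 3 15 17 16 7) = [11, 6, 5, 15, 4, 1, 3, 0, 8, 2, 10, 9, 12, 13, 14, 17, 7, 16]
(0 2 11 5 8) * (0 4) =(0 2 11 5 8 4) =[2, 1, 11, 3, 0, 8, 6, 7, 4, 9, 10, 5]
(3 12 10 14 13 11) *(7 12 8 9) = (3 8 9 7 12 10 14 13 11) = [0, 1, 2, 8, 4, 5, 6, 12, 9, 7, 14, 3, 10, 11, 13]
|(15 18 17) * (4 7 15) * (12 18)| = |(4 7 15 12 18 17)| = 6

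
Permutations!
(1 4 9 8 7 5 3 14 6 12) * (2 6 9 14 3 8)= (1 4 14 9 2 6 12)(5 8 7)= [0, 4, 6, 3, 14, 8, 12, 5, 7, 2, 10, 11, 1, 13, 9]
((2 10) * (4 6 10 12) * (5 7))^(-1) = ((2 12 4 6 10)(5 7))^(-1) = (2 10 6 4 12)(5 7)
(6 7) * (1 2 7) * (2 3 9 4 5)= (1 3 9 4 5 2 7 6)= [0, 3, 7, 9, 5, 2, 1, 6, 8, 4]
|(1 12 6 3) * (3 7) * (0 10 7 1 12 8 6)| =15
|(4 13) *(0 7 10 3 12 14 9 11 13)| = 10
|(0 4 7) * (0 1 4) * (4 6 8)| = 5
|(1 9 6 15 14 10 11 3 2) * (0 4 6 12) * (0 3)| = |(0 4 6 15 14 10 11)(1 9 12 3 2)| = 35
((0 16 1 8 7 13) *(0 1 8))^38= (0 8 13)(1 16 7)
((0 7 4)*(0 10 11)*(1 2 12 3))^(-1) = (0 11 10 4 7)(1 3 12 2)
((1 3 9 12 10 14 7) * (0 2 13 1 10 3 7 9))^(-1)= ((0 2 13 1 7 10 14 9 12 3))^(-1)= (0 3 12 9 14 10 7 1 13 2)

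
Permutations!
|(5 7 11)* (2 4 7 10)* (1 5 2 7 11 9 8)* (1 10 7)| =6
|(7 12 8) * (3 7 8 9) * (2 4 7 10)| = |(2 4 7 12 9 3 10)| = 7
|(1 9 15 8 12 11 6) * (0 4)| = 14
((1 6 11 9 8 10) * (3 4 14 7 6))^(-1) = ((1 3 4 14 7 6 11 9 8 10))^(-1) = (1 10 8 9 11 6 7 14 4 3)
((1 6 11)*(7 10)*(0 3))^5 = ((0 3)(1 6 11)(7 10))^5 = (0 3)(1 11 6)(7 10)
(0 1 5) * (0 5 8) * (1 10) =(0 10 1 8) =[10, 8, 2, 3, 4, 5, 6, 7, 0, 9, 1]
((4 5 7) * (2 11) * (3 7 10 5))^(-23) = (2 11)(3 7 4)(5 10)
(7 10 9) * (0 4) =(0 4)(7 10 9) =[4, 1, 2, 3, 0, 5, 6, 10, 8, 7, 9]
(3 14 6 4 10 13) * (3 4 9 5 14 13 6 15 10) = (3 13 4)(5 14 15 10 6 9) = [0, 1, 2, 13, 3, 14, 9, 7, 8, 5, 6, 11, 12, 4, 15, 10]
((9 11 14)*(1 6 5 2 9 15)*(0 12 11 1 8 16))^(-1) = ((0 12 11 14 15 8 16)(1 6 5 2 9))^(-1) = (0 16 8 15 14 11 12)(1 9 2 5 6)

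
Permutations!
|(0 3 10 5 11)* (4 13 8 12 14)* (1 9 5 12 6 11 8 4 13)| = |(0 3 10 12 14 13 4 1 9 5 8 6 11)| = 13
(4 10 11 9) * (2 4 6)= (2 4 10 11 9 6)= [0, 1, 4, 3, 10, 5, 2, 7, 8, 6, 11, 9]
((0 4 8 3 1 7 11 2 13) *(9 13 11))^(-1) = (0 13 9 7 1 3 8 4)(2 11)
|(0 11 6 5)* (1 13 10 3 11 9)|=9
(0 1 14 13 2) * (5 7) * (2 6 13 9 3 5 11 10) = (0 1 14 9 3 5 7 11 10 2)(6 13) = [1, 14, 0, 5, 4, 7, 13, 11, 8, 3, 2, 10, 12, 6, 9]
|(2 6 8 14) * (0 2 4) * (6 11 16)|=8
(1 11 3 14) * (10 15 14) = (1 11 3 10 15 14) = [0, 11, 2, 10, 4, 5, 6, 7, 8, 9, 15, 3, 12, 13, 1, 14]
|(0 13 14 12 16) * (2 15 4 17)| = |(0 13 14 12 16)(2 15 4 17)| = 20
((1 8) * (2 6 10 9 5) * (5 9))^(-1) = ((1 8)(2 6 10 5))^(-1) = (1 8)(2 5 10 6)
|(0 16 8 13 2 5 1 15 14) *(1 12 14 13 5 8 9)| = |(0 16 9 1 15 13 2 8 5 12 14)| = 11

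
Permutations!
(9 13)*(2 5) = (2 5)(9 13) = [0, 1, 5, 3, 4, 2, 6, 7, 8, 13, 10, 11, 12, 9]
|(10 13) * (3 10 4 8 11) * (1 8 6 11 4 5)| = 9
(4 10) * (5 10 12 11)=[0, 1, 2, 3, 12, 10, 6, 7, 8, 9, 4, 5, 11]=(4 12 11 5 10)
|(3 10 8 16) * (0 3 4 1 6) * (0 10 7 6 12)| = |(0 3 7 6 10 8 16 4 1 12)| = 10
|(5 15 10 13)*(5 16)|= |(5 15 10 13 16)|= 5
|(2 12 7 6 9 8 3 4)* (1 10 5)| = |(1 10 5)(2 12 7 6 9 8 3 4)| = 24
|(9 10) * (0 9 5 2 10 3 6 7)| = |(0 9 3 6 7)(2 10 5)| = 15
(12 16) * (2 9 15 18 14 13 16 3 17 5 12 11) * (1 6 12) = (1 6 12 3 17 5)(2 9 15 18 14 13 16 11) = [0, 6, 9, 17, 4, 1, 12, 7, 8, 15, 10, 2, 3, 16, 13, 18, 11, 5, 14]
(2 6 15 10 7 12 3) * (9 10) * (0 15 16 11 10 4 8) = (0 15 9 4 8)(2 6 16 11 10 7 12 3) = [15, 1, 6, 2, 8, 5, 16, 12, 0, 4, 7, 10, 3, 13, 14, 9, 11]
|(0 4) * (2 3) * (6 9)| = |(0 4)(2 3)(6 9)| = 2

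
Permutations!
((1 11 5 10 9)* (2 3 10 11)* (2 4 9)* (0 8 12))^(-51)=(12)(5 11)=((0 8 12)(1 4 9)(2 3 10)(5 11))^(-51)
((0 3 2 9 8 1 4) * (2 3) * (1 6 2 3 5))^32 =((0 3 5 1 4)(2 9 8 6))^32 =(9)(0 5 4 3 1)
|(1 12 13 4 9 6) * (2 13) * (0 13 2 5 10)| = |(0 13 4 9 6 1 12 5 10)| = 9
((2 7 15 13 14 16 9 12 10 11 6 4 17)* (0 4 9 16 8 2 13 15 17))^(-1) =((0 4)(2 7 17 13 14 8)(6 9 12 10 11))^(-1) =(0 4)(2 8 14 13 17 7)(6 11 10 12 9)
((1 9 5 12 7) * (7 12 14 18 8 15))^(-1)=(1 7 15 8 18 14 5 9)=((1 9 5 14 18 8 15 7))^(-1)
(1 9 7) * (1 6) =(1 9 7 6) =[0, 9, 2, 3, 4, 5, 1, 6, 8, 7]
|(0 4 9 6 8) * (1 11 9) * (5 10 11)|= 9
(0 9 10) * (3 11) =(0 9 10)(3 11) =[9, 1, 2, 11, 4, 5, 6, 7, 8, 10, 0, 3]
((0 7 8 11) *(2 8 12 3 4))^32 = (12)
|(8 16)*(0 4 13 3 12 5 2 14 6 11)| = 10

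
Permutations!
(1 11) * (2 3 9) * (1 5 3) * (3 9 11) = [0, 3, 1, 11, 4, 9, 6, 7, 8, 2, 10, 5] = (1 3 11 5 9 2)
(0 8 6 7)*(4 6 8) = (8)(0 4 6 7) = [4, 1, 2, 3, 6, 5, 7, 0, 8]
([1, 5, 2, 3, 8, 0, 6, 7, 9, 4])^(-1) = (0 5 1)(4 9 8)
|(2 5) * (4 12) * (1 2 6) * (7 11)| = |(1 2 5 6)(4 12)(7 11)| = 4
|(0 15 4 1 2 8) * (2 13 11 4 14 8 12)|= 4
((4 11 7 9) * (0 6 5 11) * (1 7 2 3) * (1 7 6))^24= ((0 1 6 5 11 2 3 7 9 4))^24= (0 11 9 6 3)(1 2 4 5 7)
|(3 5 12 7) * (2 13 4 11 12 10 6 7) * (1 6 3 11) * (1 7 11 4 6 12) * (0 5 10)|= 6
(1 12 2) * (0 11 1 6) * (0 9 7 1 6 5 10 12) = (0 11 6 9 7 1)(2 5 10 12) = [11, 0, 5, 3, 4, 10, 9, 1, 8, 7, 12, 6, 2]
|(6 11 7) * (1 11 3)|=|(1 11 7 6 3)|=5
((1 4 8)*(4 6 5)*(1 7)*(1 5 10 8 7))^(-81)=(1 8 10 6)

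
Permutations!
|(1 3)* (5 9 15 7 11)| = 10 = |(1 3)(5 9 15 7 11)|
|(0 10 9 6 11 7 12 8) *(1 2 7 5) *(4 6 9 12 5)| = 12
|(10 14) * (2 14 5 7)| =|(2 14 10 5 7)| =5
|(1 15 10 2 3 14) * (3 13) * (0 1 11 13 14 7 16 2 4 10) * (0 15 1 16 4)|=10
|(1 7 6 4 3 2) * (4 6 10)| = 6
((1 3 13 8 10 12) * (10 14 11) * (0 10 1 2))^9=(0 10 12 2)(1 8)(3 14)(11 13)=((0 10 12 2)(1 3 13 8 14 11))^9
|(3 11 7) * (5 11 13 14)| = |(3 13 14 5 11 7)| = 6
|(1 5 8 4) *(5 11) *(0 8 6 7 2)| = 9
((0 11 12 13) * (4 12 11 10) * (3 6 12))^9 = ((0 10 4 3 6 12 13))^9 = (0 4 6 13 10 3 12)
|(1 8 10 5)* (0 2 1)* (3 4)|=6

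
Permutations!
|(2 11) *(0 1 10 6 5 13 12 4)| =8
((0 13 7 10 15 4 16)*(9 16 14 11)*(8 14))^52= (0 11 4 7 16 14 15 13 9 8 10)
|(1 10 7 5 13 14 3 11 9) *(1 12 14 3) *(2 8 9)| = |(1 10 7 5 13 3 11 2 8 9 12 14)| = 12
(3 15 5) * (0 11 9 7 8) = (0 11 9 7 8)(3 15 5) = [11, 1, 2, 15, 4, 3, 6, 8, 0, 7, 10, 9, 12, 13, 14, 5]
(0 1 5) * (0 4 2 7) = [1, 5, 7, 3, 2, 4, 6, 0] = (0 1 5 4 2 7)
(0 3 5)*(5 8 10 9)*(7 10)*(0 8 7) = (0 3 7 10 9 5 8) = [3, 1, 2, 7, 4, 8, 6, 10, 0, 5, 9]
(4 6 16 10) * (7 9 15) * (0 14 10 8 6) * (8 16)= (16)(0 14 10 4)(6 8)(7 9 15)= [14, 1, 2, 3, 0, 5, 8, 9, 6, 15, 4, 11, 12, 13, 10, 7, 16]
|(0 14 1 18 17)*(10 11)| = 10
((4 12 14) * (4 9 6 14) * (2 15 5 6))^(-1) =(2 9 14 6 5 15)(4 12)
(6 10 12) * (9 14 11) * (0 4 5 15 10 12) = (0 4 5 15 10)(6 12)(9 14 11) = [4, 1, 2, 3, 5, 15, 12, 7, 8, 14, 0, 9, 6, 13, 11, 10]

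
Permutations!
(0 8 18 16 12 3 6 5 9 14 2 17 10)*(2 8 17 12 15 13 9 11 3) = (0 17 10)(2 12)(3 6 5 11)(8 18 16 15 13 9 14) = [17, 1, 12, 6, 4, 11, 5, 7, 18, 14, 0, 3, 2, 9, 8, 13, 15, 10, 16]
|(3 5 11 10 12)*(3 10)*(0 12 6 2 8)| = 6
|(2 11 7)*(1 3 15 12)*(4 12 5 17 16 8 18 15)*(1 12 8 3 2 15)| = 12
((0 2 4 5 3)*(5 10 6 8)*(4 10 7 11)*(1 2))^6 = (11)(0 5 6 2)(1 3 8 10)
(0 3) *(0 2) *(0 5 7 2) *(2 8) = (0 3)(2 5 7 8) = [3, 1, 5, 0, 4, 7, 6, 8, 2]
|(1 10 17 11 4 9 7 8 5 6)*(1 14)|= 11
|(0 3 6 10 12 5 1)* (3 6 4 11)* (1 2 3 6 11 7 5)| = |(0 11 6 10 12 1)(2 3 4 7 5)| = 30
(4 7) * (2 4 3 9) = (2 4 7 3 9) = [0, 1, 4, 9, 7, 5, 6, 3, 8, 2]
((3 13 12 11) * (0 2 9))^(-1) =((0 2 9)(3 13 12 11))^(-1) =(0 9 2)(3 11 12 13)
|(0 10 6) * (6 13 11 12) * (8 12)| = 7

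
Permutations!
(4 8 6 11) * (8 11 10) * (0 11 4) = (0 11)(6 10 8) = [11, 1, 2, 3, 4, 5, 10, 7, 6, 9, 8, 0]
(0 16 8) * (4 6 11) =[16, 1, 2, 3, 6, 5, 11, 7, 0, 9, 10, 4, 12, 13, 14, 15, 8] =(0 16 8)(4 6 11)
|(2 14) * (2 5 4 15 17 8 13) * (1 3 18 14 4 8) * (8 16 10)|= |(1 3 18 14 5 16 10 8 13 2 4 15 17)|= 13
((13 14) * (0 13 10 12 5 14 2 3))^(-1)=(0 3 2 13)(5 12 10 14)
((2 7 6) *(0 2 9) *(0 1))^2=((0 2 7 6 9 1))^2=(0 7 9)(1 2 6)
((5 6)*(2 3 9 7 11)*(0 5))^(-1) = (0 6 5)(2 11 7 9 3)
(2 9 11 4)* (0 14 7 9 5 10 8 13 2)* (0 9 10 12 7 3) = (0 14 3)(2 5 12 7 10 8 13)(4 9 11) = [14, 1, 5, 0, 9, 12, 6, 10, 13, 11, 8, 4, 7, 2, 3]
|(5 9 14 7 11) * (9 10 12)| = |(5 10 12 9 14 7 11)| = 7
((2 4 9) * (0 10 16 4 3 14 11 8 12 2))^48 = ((0 10 16 4 9)(2 3 14 11 8 12))^48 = (0 4 10 9 16)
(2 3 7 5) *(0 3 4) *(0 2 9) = [3, 1, 4, 7, 2, 9, 6, 5, 8, 0] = (0 3 7 5 9)(2 4)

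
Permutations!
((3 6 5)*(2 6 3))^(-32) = (2 6 5)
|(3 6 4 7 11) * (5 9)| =10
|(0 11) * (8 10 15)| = 6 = |(0 11)(8 10 15)|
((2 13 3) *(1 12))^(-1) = (1 12)(2 3 13) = ((1 12)(2 13 3))^(-1)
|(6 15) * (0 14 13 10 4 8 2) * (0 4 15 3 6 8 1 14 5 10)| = 10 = |(0 5 10 15 8 2 4 1 14 13)(3 6)|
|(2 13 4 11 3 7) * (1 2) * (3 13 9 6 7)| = |(1 2 9 6 7)(4 11 13)| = 15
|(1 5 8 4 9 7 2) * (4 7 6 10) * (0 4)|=|(0 4 9 6 10)(1 5 8 7 2)|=5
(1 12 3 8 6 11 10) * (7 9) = (1 12 3 8 6 11 10)(7 9) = [0, 12, 2, 8, 4, 5, 11, 9, 6, 7, 1, 10, 3]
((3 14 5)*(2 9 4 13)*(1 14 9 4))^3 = (1 3 14 9 5)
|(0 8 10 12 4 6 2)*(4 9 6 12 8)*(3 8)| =|(0 4 12 9 6 2)(3 8 10)| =6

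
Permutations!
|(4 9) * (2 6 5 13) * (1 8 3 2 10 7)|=18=|(1 8 3 2 6 5 13 10 7)(4 9)|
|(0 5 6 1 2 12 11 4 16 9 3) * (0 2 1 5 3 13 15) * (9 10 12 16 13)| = 10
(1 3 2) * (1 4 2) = (1 3)(2 4) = [0, 3, 4, 1, 2]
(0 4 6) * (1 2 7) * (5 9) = (0 4 6)(1 2 7)(5 9) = [4, 2, 7, 3, 6, 9, 0, 1, 8, 5]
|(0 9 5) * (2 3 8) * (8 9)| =6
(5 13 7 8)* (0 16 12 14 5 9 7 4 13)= (0 16 12 14 5)(4 13)(7 8 9)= [16, 1, 2, 3, 13, 0, 6, 8, 9, 7, 10, 11, 14, 4, 5, 15, 12]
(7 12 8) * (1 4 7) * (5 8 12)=(12)(1 4 7 5 8)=[0, 4, 2, 3, 7, 8, 6, 5, 1, 9, 10, 11, 12]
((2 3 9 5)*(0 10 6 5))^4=((0 10 6 5 2 3 9))^4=(0 2 10 3 6 9 5)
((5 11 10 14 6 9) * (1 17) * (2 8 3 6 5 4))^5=((1 17)(2 8 3 6 9 4)(5 11 10 14))^5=(1 17)(2 4 9 6 3 8)(5 11 10 14)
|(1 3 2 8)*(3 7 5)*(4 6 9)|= 6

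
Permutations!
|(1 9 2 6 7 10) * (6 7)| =5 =|(1 9 2 7 10)|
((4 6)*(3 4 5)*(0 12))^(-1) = ((0 12)(3 4 6 5))^(-1) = (0 12)(3 5 6 4)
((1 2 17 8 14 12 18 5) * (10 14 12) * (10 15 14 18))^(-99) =((1 2 17 8 12 10 18 5)(14 15))^(-99) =(1 10 17 5 12 2 18 8)(14 15)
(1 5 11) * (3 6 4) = (1 5 11)(3 6 4) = [0, 5, 2, 6, 3, 11, 4, 7, 8, 9, 10, 1]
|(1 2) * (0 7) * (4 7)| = 6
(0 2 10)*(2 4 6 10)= (0 4 6 10)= [4, 1, 2, 3, 6, 5, 10, 7, 8, 9, 0]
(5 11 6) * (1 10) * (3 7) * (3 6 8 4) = (1 10)(3 7 6 5 11 8 4) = [0, 10, 2, 7, 3, 11, 5, 6, 4, 9, 1, 8]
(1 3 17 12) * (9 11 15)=(1 3 17 12)(9 11 15)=[0, 3, 2, 17, 4, 5, 6, 7, 8, 11, 10, 15, 1, 13, 14, 9, 16, 12]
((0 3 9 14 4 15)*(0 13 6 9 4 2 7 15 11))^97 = ((0 3 4 11)(2 7 15 13 6 9 14))^97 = (0 3 4 11)(2 14 9 6 13 15 7)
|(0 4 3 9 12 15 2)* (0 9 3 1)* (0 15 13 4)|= 7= |(1 15 2 9 12 13 4)|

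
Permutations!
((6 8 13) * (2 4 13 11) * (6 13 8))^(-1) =((13)(2 4 8 11))^(-1) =(13)(2 11 8 4)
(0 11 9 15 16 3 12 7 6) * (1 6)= [11, 6, 2, 12, 4, 5, 0, 1, 8, 15, 10, 9, 7, 13, 14, 16, 3]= (0 11 9 15 16 3 12 7 1 6)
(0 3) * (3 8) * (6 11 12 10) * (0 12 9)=(0 8 3 12 10 6 11 9)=[8, 1, 2, 12, 4, 5, 11, 7, 3, 0, 6, 9, 10]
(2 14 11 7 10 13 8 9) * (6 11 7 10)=(2 14 7 6 11 10 13 8 9)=[0, 1, 14, 3, 4, 5, 11, 6, 9, 2, 13, 10, 12, 8, 7]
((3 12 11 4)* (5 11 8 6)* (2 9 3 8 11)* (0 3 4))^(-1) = (0 11 12 3)(2 5 6 8 4 9)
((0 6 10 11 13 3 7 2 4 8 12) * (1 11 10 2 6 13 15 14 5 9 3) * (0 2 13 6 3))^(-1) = (0 9 5 14 15 11 1 13 6)(2 12 8 4)(3 7)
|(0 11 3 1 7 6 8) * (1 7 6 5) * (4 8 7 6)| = 9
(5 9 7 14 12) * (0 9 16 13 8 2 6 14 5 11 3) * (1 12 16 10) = (0 9 7 5 10 1 12 11 3)(2 6 14 16 13 8) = [9, 12, 6, 0, 4, 10, 14, 5, 2, 7, 1, 3, 11, 8, 16, 15, 13]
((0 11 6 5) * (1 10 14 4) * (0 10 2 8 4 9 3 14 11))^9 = ((1 2 8 4)(3 14 9)(5 10 11 6))^9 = (14)(1 2 8 4)(5 10 11 6)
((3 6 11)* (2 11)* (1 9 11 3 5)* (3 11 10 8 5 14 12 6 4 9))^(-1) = (1 5 8 10 9 4 3)(2 6 12 14 11)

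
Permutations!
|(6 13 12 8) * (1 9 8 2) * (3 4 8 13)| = 20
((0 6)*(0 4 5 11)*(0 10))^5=((0 6 4 5 11 10))^5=(0 10 11 5 4 6)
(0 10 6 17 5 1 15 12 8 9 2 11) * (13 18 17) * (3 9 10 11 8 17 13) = (0 11)(1 15 12 17 5)(2 8 10 6 3 9)(13 18) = [11, 15, 8, 9, 4, 1, 3, 7, 10, 2, 6, 0, 17, 18, 14, 12, 16, 5, 13]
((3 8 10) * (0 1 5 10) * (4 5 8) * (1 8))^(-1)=((0 8)(3 4 5 10))^(-1)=(0 8)(3 10 5 4)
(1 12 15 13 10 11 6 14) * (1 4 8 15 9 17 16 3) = (1 12 9 17 16 3)(4 8 15 13 10 11 6 14) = [0, 12, 2, 1, 8, 5, 14, 7, 15, 17, 11, 6, 9, 10, 4, 13, 3, 16]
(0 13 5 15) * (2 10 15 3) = [13, 1, 10, 2, 4, 3, 6, 7, 8, 9, 15, 11, 12, 5, 14, 0] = (0 13 5 3 2 10 15)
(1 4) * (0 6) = (0 6)(1 4) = [6, 4, 2, 3, 1, 5, 0]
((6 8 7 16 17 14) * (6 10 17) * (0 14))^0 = (17)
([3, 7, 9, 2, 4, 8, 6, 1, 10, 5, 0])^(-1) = (0 10 8 5 9 2 3)(1 7)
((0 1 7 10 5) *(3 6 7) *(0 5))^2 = (0 3 7)(1 6 10) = ((0 1 3 6 7 10))^2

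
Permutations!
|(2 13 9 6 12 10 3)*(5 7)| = 14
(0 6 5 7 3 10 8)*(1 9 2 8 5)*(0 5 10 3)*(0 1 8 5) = (10)(0 6 8)(1 9 2 5 7) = [6, 9, 5, 3, 4, 7, 8, 1, 0, 2, 10]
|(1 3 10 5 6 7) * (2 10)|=|(1 3 2 10 5 6 7)|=7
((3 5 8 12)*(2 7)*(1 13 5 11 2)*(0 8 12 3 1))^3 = (0 11)(1 12 5 13)(2 8)(3 7)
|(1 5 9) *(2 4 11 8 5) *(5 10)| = 8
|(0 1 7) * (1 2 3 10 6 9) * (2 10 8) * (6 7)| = 3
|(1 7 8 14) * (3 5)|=4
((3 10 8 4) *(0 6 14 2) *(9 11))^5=(0 6 14 2)(3 10 8 4)(9 11)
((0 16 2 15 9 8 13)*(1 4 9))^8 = (0 13 8 9 4 1 15 2 16)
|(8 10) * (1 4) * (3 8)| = 6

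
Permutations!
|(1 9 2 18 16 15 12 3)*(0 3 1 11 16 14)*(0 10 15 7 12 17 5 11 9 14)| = |(0 3 9 2 18)(1 14 10 15 17 5 11 16 7 12)| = 10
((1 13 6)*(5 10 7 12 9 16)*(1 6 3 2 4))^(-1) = ((1 13 3 2 4)(5 10 7 12 9 16))^(-1) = (1 4 2 3 13)(5 16 9 12 7 10)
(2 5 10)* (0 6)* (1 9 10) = (0 6)(1 9 10 2 5) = [6, 9, 5, 3, 4, 1, 0, 7, 8, 10, 2]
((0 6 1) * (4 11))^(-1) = (0 1 6)(4 11)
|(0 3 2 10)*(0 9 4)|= 6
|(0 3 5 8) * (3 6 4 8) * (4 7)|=10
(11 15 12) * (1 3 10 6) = (1 3 10 6)(11 15 12) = [0, 3, 2, 10, 4, 5, 1, 7, 8, 9, 6, 15, 11, 13, 14, 12]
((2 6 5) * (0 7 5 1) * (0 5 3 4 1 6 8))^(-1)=(0 8 2 5 1 4 3 7)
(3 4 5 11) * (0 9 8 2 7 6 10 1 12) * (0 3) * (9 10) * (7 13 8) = (0 10 1 12 3 4 5 11)(2 13 8)(6 9 7) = [10, 12, 13, 4, 5, 11, 9, 6, 2, 7, 1, 0, 3, 8]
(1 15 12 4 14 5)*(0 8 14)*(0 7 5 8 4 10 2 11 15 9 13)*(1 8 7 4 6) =(0 6 1 9 13)(2 11 15 12 10)(5 8 14 7) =[6, 9, 11, 3, 4, 8, 1, 5, 14, 13, 2, 15, 10, 0, 7, 12]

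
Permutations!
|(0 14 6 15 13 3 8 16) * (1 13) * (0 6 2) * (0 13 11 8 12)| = |(0 14 2 13 3 12)(1 11 8 16 6 15)| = 6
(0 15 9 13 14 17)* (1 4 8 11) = [15, 4, 2, 3, 8, 5, 6, 7, 11, 13, 10, 1, 12, 14, 17, 9, 16, 0] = (0 15 9 13 14 17)(1 4 8 11)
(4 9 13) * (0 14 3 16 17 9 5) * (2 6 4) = [14, 1, 6, 16, 5, 0, 4, 7, 8, 13, 10, 11, 12, 2, 3, 15, 17, 9] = (0 14 3 16 17 9 13 2 6 4 5)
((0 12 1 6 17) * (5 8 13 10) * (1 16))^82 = ((0 12 16 1 6 17)(5 8 13 10))^82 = (0 6 16)(1 12 17)(5 13)(8 10)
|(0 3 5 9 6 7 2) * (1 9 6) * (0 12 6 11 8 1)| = |(0 3 5 11 8 1 9)(2 12 6 7)| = 28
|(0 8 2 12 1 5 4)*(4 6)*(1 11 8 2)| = 9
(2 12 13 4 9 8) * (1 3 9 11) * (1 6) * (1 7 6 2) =(1 3 9 8)(2 12 13 4 11)(6 7) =[0, 3, 12, 9, 11, 5, 7, 6, 1, 8, 10, 2, 13, 4]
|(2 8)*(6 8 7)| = |(2 7 6 8)| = 4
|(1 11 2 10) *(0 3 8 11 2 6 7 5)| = |(0 3 8 11 6 7 5)(1 2 10)| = 21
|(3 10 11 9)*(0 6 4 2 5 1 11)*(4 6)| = 9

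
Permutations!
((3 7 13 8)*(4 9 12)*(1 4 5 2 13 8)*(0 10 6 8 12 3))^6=((0 10 6 8)(1 4 9 3 7 12 5 2 13))^6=(0 6)(1 5 3)(2 7 4)(8 10)(9 13 12)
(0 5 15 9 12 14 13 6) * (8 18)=(0 5 15 9 12 14 13 6)(8 18)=[5, 1, 2, 3, 4, 15, 0, 7, 18, 12, 10, 11, 14, 6, 13, 9, 16, 17, 8]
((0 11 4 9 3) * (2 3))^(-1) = ((0 11 4 9 2 3))^(-1) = (0 3 2 9 4 11)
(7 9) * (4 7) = [0, 1, 2, 3, 7, 5, 6, 9, 8, 4] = (4 7 9)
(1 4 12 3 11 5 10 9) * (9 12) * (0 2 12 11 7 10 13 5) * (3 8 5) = (0 2 12 8 5 13 3 7 10 11)(1 4 9) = [2, 4, 12, 7, 9, 13, 6, 10, 5, 1, 11, 0, 8, 3]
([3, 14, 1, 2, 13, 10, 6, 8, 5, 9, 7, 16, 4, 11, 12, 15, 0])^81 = [3, 14, 1, 2, 13, 10, 6, 8, 5, 9, 7, 16, 4, 11, 12, 15, 0]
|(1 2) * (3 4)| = |(1 2)(3 4)| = 2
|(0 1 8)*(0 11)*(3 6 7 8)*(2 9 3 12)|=|(0 1 12 2 9 3 6 7 8 11)|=10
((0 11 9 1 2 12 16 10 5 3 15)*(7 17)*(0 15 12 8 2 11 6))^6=(17)(3 12 16 10 5)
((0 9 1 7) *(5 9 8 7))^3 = ((0 8 7)(1 5 9))^3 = (9)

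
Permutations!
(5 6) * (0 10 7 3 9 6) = (0 10 7 3 9 6 5) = [10, 1, 2, 9, 4, 0, 5, 3, 8, 6, 7]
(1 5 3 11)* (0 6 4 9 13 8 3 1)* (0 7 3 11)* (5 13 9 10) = (0 6 4 10 5 1 13 8 11 7 3) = [6, 13, 2, 0, 10, 1, 4, 3, 11, 9, 5, 7, 12, 8]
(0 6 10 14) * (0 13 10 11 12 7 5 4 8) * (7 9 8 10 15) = [6, 1, 2, 3, 10, 4, 11, 5, 0, 8, 14, 12, 9, 15, 13, 7] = (0 6 11 12 9 8)(4 10 14 13 15 7 5)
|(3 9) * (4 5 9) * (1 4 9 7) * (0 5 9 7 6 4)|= 8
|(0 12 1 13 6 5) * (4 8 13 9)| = 9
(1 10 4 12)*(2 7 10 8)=(1 8 2 7 10 4 12)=[0, 8, 7, 3, 12, 5, 6, 10, 2, 9, 4, 11, 1]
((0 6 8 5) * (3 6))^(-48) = ((0 3 6 8 5))^(-48) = (0 6 5 3 8)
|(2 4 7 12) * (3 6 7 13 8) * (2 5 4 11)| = 8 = |(2 11)(3 6 7 12 5 4 13 8)|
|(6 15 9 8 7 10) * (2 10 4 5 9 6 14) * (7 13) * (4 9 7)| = 6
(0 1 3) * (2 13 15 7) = (0 1 3)(2 13 15 7) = [1, 3, 13, 0, 4, 5, 6, 2, 8, 9, 10, 11, 12, 15, 14, 7]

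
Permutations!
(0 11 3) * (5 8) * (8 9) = (0 11 3)(5 9 8) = [11, 1, 2, 0, 4, 9, 6, 7, 5, 8, 10, 3]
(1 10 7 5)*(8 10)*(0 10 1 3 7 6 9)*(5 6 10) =(10)(0 5 3 7 6 9)(1 8) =[5, 8, 2, 7, 4, 3, 9, 6, 1, 0, 10]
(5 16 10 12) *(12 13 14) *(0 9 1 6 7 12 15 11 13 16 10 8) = (0 9 1 6 7 12 5 10 16 8)(11 13 14 15) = [9, 6, 2, 3, 4, 10, 7, 12, 0, 1, 16, 13, 5, 14, 15, 11, 8]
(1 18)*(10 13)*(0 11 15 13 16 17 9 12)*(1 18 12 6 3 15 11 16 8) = (18)(0 16 17 9 6 3 15 13 10 8 1 12) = [16, 12, 2, 15, 4, 5, 3, 7, 1, 6, 8, 11, 0, 10, 14, 13, 17, 9, 18]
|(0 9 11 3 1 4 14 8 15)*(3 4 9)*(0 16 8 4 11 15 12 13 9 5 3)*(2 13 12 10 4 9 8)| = 9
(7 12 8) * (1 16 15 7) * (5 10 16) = [0, 5, 2, 3, 4, 10, 6, 12, 1, 9, 16, 11, 8, 13, 14, 7, 15] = (1 5 10 16 15 7 12 8)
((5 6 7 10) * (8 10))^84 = ((5 6 7 8 10))^84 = (5 10 8 7 6)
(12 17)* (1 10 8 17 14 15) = (1 10 8 17 12 14 15) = [0, 10, 2, 3, 4, 5, 6, 7, 17, 9, 8, 11, 14, 13, 15, 1, 16, 12]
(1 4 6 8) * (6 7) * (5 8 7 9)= (1 4 9 5 8)(6 7)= [0, 4, 2, 3, 9, 8, 7, 6, 1, 5]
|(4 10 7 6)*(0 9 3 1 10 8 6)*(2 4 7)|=10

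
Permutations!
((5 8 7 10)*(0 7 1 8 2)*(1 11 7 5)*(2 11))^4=(0 10)(1 5)(2 7)(8 11)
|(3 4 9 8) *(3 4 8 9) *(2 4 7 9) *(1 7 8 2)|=|(1 7 9)(2 4 3)|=3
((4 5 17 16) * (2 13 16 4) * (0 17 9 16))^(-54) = (0 4 9 2)(5 16 13 17) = ((0 17 4 5 9 16 2 13))^(-54)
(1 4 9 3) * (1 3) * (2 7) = (1 4 9)(2 7) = [0, 4, 7, 3, 9, 5, 6, 2, 8, 1]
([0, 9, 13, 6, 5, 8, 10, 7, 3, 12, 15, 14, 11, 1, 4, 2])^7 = [0, 8, 4, 9, 2, 13, 12, 7, 1, 3, 11, 10, 6, 5, 15, 14]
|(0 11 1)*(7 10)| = 6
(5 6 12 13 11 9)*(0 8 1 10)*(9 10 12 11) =(0 8 1 12 13 9 5 6 11 10) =[8, 12, 2, 3, 4, 6, 11, 7, 1, 5, 0, 10, 13, 9]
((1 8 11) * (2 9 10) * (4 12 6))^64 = ((1 8 11)(2 9 10)(4 12 6))^64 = (1 8 11)(2 9 10)(4 12 6)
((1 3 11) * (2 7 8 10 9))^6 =(11)(2 7 8 10 9)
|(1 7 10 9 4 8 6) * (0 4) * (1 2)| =|(0 4 8 6 2 1 7 10 9)| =9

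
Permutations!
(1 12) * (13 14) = (1 12)(13 14) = [0, 12, 2, 3, 4, 5, 6, 7, 8, 9, 10, 11, 1, 14, 13]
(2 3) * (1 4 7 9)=[0, 4, 3, 2, 7, 5, 6, 9, 8, 1]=(1 4 7 9)(2 3)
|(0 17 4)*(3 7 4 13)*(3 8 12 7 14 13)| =9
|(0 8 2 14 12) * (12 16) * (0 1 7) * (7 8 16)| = |(0 16 12 1 8 2 14 7)| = 8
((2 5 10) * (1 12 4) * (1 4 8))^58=((1 12 8)(2 5 10))^58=(1 12 8)(2 5 10)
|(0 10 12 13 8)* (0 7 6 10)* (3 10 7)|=|(3 10 12 13 8)(6 7)|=10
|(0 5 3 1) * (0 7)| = |(0 5 3 1 7)| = 5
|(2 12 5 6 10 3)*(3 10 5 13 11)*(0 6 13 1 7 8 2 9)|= 35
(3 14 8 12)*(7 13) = (3 14 8 12)(7 13) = [0, 1, 2, 14, 4, 5, 6, 13, 12, 9, 10, 11, 3, 7, 8]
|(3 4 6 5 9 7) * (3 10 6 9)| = 7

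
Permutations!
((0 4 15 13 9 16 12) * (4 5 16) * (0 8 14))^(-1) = (0 14 8 12 16 5)(4 9 13 15) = ((0 5 16 12 8 14)(4 15 13 9))^(-1)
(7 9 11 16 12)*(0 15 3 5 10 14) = [15, 1, 2, 5, 4, 10, 6, 9, 8, 11, 14, 16, 7, 13, 0, 3, 12] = (0 15 3 5 10 14)(7 9 11 16 12)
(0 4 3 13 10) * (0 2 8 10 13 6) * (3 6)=[4, 1, 8, 3, 6, 5, 0, 7, 10, 9, 2, 11, 12, 13]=(13)(0 4 6)(2 8 10)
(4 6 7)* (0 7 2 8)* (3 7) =(0 3 7 4 6 2 8) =[3, 1, 8, 7, 6, 5, 2, 4, 0]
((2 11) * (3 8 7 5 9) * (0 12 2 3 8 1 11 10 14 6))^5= (0 6 14 10 2 12)(1 3 11)(5 9 8 7)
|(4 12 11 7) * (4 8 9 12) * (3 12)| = 6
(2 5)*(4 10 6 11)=(2 5)(4 10 6 11)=[0, 1, 5, 3, 10, 2, 11, 7, 8, 9, 6, 4]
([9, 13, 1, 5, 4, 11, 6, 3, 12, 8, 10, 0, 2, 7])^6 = [13, 0, 11, 12, 4, 2, 6, 8, 3, 7, 10, 1, 5, 9]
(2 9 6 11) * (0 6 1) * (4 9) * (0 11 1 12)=(0 6 1 11 2 4 9 12)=[6, 11, 4, 3, 9, 5, 1, 7, 8, 12, 10, 2, 0]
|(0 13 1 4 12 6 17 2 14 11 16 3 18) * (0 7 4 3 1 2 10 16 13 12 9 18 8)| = 36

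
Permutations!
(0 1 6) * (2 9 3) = (0 1 6)(2 9 3) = [1, 6, 9, 2, 4, 5, 0, 7, 8, 3]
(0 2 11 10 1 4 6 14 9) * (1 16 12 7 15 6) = (0 2 11 10 16 12 7 15 6 14 9)(1 4) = [2, 4, 11, 3, 1, 5, 14, 15, 8, 0, 16, 10, 7, 13, 9, 6, 12]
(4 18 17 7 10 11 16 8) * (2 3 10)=(2 3 10 11 16 8 4 18 17 7)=[0, 1, 3, 10, 18, 5, 6, 2, 4, 9, 11, 16, 12, 13, 14, 15, 8, 7, 17]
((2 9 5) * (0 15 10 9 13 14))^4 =(0 5)(2 15)(9 14)(10 13) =((0 15 10 9 5 2 13 14))^4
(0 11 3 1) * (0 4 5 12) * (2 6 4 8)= (0 11 3 1 8 2 6 4 5 12)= [11, 8, 6, 1, 5, 12, 4, 7, 2, 9, 10, 3, 0]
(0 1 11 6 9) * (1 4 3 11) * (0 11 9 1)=(0 4 3 9 11 6 1)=[4, 0, 2, 9, 3, 5, 1, 7, 8, 11, 10, 6]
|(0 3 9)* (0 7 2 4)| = 6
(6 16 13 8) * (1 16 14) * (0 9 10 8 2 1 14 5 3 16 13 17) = (0 9 10 8 6 5 3 16 17)(1 13 2) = [9, 13, 1, 16, 4, 3, 5, 7, 6, 10, 8, 11, 12, 2, 14, 15, 17, 0]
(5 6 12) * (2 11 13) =[0, 1, 11, 3, 4, 6, 12, 7, 8, 9, 10, 13, 5, 2] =(2 11 13)(5 6 12)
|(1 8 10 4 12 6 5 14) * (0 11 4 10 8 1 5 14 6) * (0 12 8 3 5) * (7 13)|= 8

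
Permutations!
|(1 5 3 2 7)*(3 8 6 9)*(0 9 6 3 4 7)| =9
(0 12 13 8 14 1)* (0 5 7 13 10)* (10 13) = (0 12 13 8 14 1 5 7 10) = [12, 5, 2, 3, 4, 7, 6, 10, 14, 9, 0, 11, 13, 8, 1]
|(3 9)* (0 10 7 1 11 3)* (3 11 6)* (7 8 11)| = 9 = |(0 10 8 11 7 1 6 3 9)|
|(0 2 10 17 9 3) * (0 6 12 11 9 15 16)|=|(0 2 10 17 15 16)(3 6 12 11 9)|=30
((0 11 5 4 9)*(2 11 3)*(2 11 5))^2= (0 11 5 9 3 2 4)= ((0 3 11 2 5 4 9))^2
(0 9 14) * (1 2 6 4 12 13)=[9, 2, 6, 3, 12, 5, 4, 7, 8, 14, 10, 11, 13, 1, 0]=(0 9 14)(1 2 6 4 12 13)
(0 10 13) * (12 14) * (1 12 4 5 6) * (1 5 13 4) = (0 10 4 13)(1 12 14)(5 6) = [10, 12, 2, 3, 13, 6, 5, 7, 8, 9, 4, 11, 14, 0, 1]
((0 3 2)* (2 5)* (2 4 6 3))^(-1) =(0 2)(3 6 4 5)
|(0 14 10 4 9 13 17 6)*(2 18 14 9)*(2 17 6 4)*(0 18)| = 8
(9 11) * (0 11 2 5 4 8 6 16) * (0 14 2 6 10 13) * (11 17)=[17, 1, 5, 3, 8, 4, 16, 7, 10, 6, 13, 9, 12, 0, 2, 15, 14, 11]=(0 17 11 9 6 16 14 2 5 4 8 10 13)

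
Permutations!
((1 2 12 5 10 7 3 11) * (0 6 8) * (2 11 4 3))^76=(0 6 8)(2 12 5 10 7)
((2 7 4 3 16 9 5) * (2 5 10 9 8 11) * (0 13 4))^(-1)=((0 13 4 3 16 8 11 2 7)(9 10))^(-1)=(0 7 2 11 8 16 3 4 13)(9 10)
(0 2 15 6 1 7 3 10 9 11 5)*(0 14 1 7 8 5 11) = (0 2 15 6 7 3 10 9)(1 8 5 14) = [2, 8, 15, 10, 4, 14, 7, 3, 5, 0, 9, 11, 12, 13, 1, 6]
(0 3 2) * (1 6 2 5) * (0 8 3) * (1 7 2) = [0, 6, 8, 5, 4, 7, 1, 2, 3] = (1 6)(2 8 3 5 7)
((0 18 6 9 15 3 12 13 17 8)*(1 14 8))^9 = (0 1 12 9)(3 6 8 17)(13 15 18 14)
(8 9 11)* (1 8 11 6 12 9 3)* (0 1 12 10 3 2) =(0 1 8 2)(3 12 9 6 10) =[1, 8, 0, 12, 4, 5, 10, 7, 2, 6, 3, 11, 9]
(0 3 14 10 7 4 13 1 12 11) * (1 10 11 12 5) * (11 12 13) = (0 3 14 12 13 10 7 4 11)(1 5) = [3, 5, 2, 14, 11, 1, 6, 4, 8, 9, 7, 0, 13, 10, 12]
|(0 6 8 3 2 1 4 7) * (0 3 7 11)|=|(0 6 8 7 3 2 1 4 11)|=9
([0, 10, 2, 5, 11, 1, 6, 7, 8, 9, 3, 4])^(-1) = (1 5 3 10)(4 11)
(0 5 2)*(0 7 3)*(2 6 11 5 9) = [9, 1, 7, 0, 4, 6, 11, 3, 8, 2, 10, 5] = (0 9 2 7 3)(5 6 11)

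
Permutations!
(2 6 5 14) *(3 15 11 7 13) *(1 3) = (1 3 15 11 7 13)(2 6 5 14) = [0, 3, 6, 15, 4, 14, 5, 13, 8, 9, 10, 7, 12, 1, 2, 11]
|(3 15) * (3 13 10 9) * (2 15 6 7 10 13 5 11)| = 20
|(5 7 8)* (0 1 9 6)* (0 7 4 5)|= |(0 1 9 6 7 8)(4 5)|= 6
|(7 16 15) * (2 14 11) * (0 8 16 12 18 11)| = 10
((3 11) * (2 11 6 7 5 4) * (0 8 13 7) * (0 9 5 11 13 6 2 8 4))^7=((0 4 8 6 9 5)(2 13 7 11 3))^7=(0 4 8 6 9 5)(2 7 3 13 11)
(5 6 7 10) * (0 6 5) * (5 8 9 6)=(0 5 8 9 6 7 10)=[5, 1, 2, 3, 4, 8, 7, 10, 9, 6, 0]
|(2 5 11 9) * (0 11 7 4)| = |(0 11 9 2 5 7 4)| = 7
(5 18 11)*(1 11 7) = (1 11 5 18 7) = [0, 11, 2, 3, 4, 18, 6, 1, 8, 9, 10, 5, 12, 13, 14, 15, 16, 17, 7]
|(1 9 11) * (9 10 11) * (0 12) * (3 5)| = 6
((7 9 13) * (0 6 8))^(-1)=(0 8 6)(7 13 9)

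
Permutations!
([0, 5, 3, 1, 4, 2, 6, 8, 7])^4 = [0, 1, 2, 3, 4, 5, 6, 7, 8]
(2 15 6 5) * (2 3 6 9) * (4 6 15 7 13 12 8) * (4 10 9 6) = (2 7 13 12 8 10 9)(3 15 6 5) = [0, 1, 7, 15, 4, 3, 5, 13, 10, 2, 9, 11, 8, 12, 14, 6]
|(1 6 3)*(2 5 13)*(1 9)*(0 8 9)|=|(0 8 9 1 6 3)(2 5 13)|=6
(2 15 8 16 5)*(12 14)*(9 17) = (2 15 8 16 5)(9 17)(12 14) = [0, 1, 15, 3, 4, 2, 6, 7, 16, 17, 10, 11, 14, 13, 12, 8, 5, 9]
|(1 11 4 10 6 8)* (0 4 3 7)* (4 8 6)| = |(0 8 1 11 3 7)(4 10)| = 6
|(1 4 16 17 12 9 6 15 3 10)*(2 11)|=|(1 4 16 17 12 9 6 15 3 10)(2 11)|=10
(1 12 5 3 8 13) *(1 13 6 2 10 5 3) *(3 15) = [0, 12, 10, 8, 4, 1, 2, 7, 6, 9, 5, 11, 15, 13, 14, 3] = (1 12 15 3 8 6 2 10 5)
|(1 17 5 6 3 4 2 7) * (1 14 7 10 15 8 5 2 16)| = 22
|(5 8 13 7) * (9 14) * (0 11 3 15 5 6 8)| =|(0 11 3 15 5)(6 8 13 7)(9 14)| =20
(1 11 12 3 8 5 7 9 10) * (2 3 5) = (1 11 12 5 7 9 10)(2 3 8) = [0, 11, 3, 8, 4, 7, 6, 9, 2, 10, 1, 12, 5]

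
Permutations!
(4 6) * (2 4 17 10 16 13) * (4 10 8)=(2 10 16 13)(4 6 17 8)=[0, 1, 10, 3, 6, 5, 17, 7, 4, 9, 16, 11, 12, 2, 14, 15, 13, 8]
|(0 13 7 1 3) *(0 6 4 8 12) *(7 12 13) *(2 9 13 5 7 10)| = 42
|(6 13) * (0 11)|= |(0 11)(6 13)|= 2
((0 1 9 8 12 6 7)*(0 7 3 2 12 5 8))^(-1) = ((0 1 9)(2 12 6 3)(5 8))^(-1) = (0 9 1)(2 3 6 12)(5 8)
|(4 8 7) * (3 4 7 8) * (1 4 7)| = 4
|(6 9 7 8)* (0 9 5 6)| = |(0 9 7 8)(5 6)| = 4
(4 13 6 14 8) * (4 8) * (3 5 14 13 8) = (3 5 14 4 8)(6 13) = [0, 1, 2, 5, 8, 14, 13, 7, 3, 9, 10, 11, 12, 6, 4]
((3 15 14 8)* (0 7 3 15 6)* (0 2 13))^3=((0 7 3 6 2 13)(8 15 14))^3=(15)(0 6)(2 7)(3 13)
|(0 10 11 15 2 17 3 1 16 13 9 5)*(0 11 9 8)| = 13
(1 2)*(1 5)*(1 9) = (1 2 5 9) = [0, 2, 5, 3, 4, 9, 6, 7, 8, 1]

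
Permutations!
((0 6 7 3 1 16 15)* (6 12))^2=(0 6 3 16)(1 15 12 7)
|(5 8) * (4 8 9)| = 4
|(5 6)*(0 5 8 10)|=5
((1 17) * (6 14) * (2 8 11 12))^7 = (1 17)(2 12 11 8)(6 14)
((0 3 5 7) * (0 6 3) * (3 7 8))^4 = (3 5 8)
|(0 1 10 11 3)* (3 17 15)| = 7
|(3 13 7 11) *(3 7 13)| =2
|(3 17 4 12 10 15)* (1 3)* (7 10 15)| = 6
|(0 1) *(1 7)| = 3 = |(0 7 1)|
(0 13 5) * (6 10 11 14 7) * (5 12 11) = [13, 1, 2, 3, 4, 0, 10, 6, 8, 9, 5, 14, 11, 12, 7] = (0 13 12 11 14 7 6 10 5)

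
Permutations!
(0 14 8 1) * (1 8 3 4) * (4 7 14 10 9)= (0 10 9 4 1)(3 7 14)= [10, 0, 2, 7, 1, 5, 6, 14, 8, 4, 9, 11, 12, 13, 3]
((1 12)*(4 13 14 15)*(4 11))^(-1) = (1 12)(4 11 15 14 13) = ((1 12)(4 13 14 15 11))^(-1)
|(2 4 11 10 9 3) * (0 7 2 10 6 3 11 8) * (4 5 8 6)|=|(0 7 2 5 8)(3 10 9 11 4 6)|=30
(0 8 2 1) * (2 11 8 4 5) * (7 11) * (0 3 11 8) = (0 4 5 2 1 3 11)(7 8) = [4, 3, 1, 11, 5, 2, 6, 8, 7, 9, 10, 0]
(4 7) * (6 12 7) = [0, 1, 2, 3, 6, 5, 12, 4, 8, 9, 10, 11, 7] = (4 6 12 7)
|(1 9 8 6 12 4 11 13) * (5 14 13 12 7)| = 24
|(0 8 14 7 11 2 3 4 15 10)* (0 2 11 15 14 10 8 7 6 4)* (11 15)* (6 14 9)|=|(0 7 11 15 8 10 2 3)(4 9 6)|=24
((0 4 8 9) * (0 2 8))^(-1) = ((0 4)(2 8 9))^(-1) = (0 4)(2 9 8)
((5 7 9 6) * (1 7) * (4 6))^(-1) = (1 5 6 4 9 7)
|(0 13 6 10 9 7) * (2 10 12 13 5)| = |(0 5 2 10 9 7)(6 12 13)| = 6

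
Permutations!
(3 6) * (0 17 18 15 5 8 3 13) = [17, 1, 2, 6, 4, 8, 13, 7, 3, 9, 10, 11, 12, 0, 14, 5, 16, 18, 15] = (0 17 18 15 5 8 3 6 13)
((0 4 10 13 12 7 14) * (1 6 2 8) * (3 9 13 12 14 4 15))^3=((0 15 3 9 13 14)(1 6 2 8)(4 10 12 7))^3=(0 9)(1 8 2 6)(3 14)(4 7 12 10)(13 15)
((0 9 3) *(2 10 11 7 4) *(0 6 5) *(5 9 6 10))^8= (0 2 7 10 9)(3 6 5 4 11)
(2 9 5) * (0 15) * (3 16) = (0 15)(2 9 5)(3 16) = [15, 1, 9, 16, 4, 2, 6, 7, 8, 5, 10, 11, 12, 13, 14, 0, 3]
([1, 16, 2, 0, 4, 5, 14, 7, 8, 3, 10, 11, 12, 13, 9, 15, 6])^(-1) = (0 3 9 14 6 16 1)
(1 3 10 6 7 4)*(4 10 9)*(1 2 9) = (1 3)(2 9 4)(6 7 10) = [0, 3, 9, 1, 2, 5, 7, 10, 8, 4, 6]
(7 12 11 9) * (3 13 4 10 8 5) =[0, 1, 2, 13, 10, 3, 6, 12, 5, 7, 8, 9, 11, 4] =(3 13 4 10 8 5)(7 12 11 9)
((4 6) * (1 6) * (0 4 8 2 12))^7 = (12)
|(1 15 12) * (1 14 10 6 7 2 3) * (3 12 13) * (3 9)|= 30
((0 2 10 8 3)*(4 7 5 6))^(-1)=(0 3 8 10 2)(4 6 5 7)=((0 2 10 8 3)(4 7 5 6))^(-1)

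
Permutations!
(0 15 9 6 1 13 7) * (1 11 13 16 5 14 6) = (0 15 9 1 16 5 14 6 11 13 7) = [15, 16, 2, 3, 4, 14, 11, 0, 8, 1, 10, 13, 12, 7, 6, 9, 5]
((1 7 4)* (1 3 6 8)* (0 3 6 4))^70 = (8)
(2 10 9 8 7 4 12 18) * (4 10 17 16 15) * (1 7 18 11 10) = (1 7)(2 17 16 15 4 12 11 10 9 8 18) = [0, 7, 17, 3, 12, 5, 6, 1, 18, 8, 9, 10, 11, 13, 14, 4, 15, 16, 2]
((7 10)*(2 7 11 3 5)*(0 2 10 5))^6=(0 3 11 10 5 7 2)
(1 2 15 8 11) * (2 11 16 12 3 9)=(1 11)(2 15 8 16 12 3 9)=[0, 11, 15, 9, 4, 5, 6, 7, 16, 2, 10, 1, 3, 13, 14, 8, 12]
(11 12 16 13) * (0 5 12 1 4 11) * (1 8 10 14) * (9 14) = (0 5 12 16 13)(1 4 11 8 10 9 14) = [5, 4, 2, 3, 11, 12, 6, 7, 10, 14, 9, 8, 16, 0, 1, 15, 13]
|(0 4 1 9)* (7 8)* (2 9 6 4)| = |(0 2 9)(1 6 4)(7 8)| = 6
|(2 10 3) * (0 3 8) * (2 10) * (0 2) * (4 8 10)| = 5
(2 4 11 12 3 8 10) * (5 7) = (2 4 11 12 3 8 10)(5 7) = [0, 1, 4, 8, 11, 7, 6, 5, 10, 9, 2, 12, 3]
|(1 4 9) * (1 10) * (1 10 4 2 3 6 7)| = 10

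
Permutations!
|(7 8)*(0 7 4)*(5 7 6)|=6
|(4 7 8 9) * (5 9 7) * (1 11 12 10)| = 12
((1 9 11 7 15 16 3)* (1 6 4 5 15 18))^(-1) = (1 18 7 11 9)(3 16 15 5 4 6)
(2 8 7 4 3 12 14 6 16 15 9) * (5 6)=(2 8 7 4 3 12 14 5 6 16 15 9)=[0, 1, 8, 12, 3, 6, 16, 4, 7, 2, 10, 11, 14, 13, 5, 9, 15]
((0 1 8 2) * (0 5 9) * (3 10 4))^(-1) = (0 9 5 2 8 1)(3 4 10)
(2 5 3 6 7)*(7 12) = [0, 1, 5, 6, 4, 3, 12, 2, 8, 9, 10, 11, 7] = (2 5 3 6 12 7)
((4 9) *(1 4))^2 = ((1 4 9))^2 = (1 9 4)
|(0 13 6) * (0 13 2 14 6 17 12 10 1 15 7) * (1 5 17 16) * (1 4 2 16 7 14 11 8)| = 12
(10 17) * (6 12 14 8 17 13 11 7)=(6 12 14 8 17 10 13 11 7)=[0, 1, 2, 3, 4, 5, 12, 6, 17, 9, 13, 7, 14, 11, 8, 15, 16, 10]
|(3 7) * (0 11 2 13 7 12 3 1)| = |(0 11 2 13 7 1)(3 12)| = 6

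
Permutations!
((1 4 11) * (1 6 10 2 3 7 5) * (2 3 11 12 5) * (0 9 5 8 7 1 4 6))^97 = (0 2 8 4 9 11 7 12 5)(1 6 10 3)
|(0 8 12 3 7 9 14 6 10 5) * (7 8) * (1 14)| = 24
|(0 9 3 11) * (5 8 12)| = |(0 9 3 11)(5 8 12)| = 12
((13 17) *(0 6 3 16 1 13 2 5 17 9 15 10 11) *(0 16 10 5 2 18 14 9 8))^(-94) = (0 16 6 1 3 13 10 8 11)(5 18 9)(14 15 17)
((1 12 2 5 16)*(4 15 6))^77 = ((1 12 2 5 16)(4 15 6))^77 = (1 2 16 12 5)(4 6 15)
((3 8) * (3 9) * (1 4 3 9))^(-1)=((9)(1 4 3 8))^(-1)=(9)(1 8 3 4)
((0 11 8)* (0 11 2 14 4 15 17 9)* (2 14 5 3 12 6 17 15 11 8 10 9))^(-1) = (0 9 10 11 4 14)(2 17 6 12 3 5)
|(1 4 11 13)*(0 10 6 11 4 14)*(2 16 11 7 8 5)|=|(0 10 6 7 8 5 2 16 11 13 1 14)|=12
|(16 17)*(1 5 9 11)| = |(1 5 9 11)(16 17)| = 4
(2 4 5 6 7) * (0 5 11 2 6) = (0 5)(2 4 11)(6 7) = [5, 1, 4, 3, 11, 0, 7, 6, 8, 9, 10, 2]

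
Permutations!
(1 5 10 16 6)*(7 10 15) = (1 5 15 7 10 16 6) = [0, 5, 2, 3, 4, 15, 1, 10, 8, 9, 16, 11, 12, 13, 14, 7, 6]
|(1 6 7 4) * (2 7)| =|(1 6 2 7 4)| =5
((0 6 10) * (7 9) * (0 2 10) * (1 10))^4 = ((0 6)(1 10 2)(7 9))^4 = (1 10 2)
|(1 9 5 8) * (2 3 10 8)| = 7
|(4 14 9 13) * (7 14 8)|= |(4 8 7 14 9 13)|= 6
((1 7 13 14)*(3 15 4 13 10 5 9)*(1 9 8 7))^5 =(3 9 14 13 4 15)(5 8 7 10)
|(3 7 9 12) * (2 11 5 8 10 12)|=9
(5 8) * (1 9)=[0, 9, 2, 3, 4, 8, 6, 7, 5, 1]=(1 9)(5 8)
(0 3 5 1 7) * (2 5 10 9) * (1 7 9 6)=(0 3 10 6 1 9 2 5 7)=[3, 9, 5, 10, 4, 7, 1, 0, 8, 2, 6]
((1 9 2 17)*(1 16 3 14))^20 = ((1 9 2 17 16 3 14))^20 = (1 14 3 16 17 2 9)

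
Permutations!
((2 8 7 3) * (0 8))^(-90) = ((0 8 7 3 2))^(-90) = (8)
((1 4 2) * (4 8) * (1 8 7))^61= ((1 7)(2 8 4))^61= (1 7)(2 8 4)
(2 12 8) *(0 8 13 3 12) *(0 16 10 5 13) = (0 8 2 16 10 5 13 3 12) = [8, 1, 16, 12, 4, 13, 6, 7, 2, 9, 5, 11, 0, 3, 14, 15, 10]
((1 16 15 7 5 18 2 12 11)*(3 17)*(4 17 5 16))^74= (1 17 5 2 11 4 3 18 12)(7 15 16)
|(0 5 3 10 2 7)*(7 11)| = 7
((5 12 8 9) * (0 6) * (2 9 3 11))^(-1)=((0 6)(2 9 5 12 8 3 11))^(-1)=(0 6)(2 11 3 8 12 5 9)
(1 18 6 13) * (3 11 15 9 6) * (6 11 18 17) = [0, 17, 2, 18, 4, 5, 13, 7, 8, 11, 10, 15, 12, 1, 14, 9, 16, 6, 3] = (1 17 6 13)(3 18)(9 11 15)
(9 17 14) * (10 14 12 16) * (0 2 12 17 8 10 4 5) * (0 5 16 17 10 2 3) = (0 3)(2 12 17 10 14 9 8)(4 16) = [3, 1, 12, 0, 16, 5, 6, 7, 2, 8, 14, 11, 17, 13, 9, 15, 4, 10]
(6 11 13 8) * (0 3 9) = [3, 1, 2, 9, 4, 5, 11, 7, 6, 0, 10, 13, 12, 8] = (0 3 9)(6 11 13 8)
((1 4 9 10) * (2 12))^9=(1 4 9 10)(2 12)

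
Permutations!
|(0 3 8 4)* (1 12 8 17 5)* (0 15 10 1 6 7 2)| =|(0 3 17 5 6 7 2)(1 12 8 4 15 10)| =42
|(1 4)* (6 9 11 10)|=|(1 4)(6 9 11 10)|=4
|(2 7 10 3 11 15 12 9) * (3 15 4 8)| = |(2 7 10 15 12 9)(3 11 4 8)| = 12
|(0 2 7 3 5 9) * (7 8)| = |(0 2 8 7 3 5 9)| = 7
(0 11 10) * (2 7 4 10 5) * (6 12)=(0 11 5 2 7 4 10)(6 12)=[11, 1, 7, 3, 10, 2, 12, 4, 8, 9, 0, 5, 6]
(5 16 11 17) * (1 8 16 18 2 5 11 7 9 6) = [0, 8, 5, 3, 4, 18, 1, 9, 16, 6, 10, 17, 12, 13, 14, 15, 7, 11, 2] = (1 8 16 7 9 6)(2 5 18)(11 17)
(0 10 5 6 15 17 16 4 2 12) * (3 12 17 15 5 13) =(0 10 13 3 12)(2 17 16 4)(5 6) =[10, 1, 17, 12, 2, 6, 5, 7, 8, 9, 13, 11, 0, 3, 14, 15, 4, 16]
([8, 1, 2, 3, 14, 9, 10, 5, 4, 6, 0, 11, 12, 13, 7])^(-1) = (0 10 6 9 5 7 14 4 8)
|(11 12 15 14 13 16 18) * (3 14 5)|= |(3 14 13 16 18 11 12 15 5)|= 9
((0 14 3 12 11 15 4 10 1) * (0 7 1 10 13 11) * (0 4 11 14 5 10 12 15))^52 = (0 10 4 14 15)(3 11 5 12 13)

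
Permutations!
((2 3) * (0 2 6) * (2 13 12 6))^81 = ((0 13 12 6)(2 3))^81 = (0 13 12 6)(2 3)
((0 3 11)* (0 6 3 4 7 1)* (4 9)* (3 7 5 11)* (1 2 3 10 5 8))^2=(0 4 1 9 8)(2 10 11 7 3 5 6)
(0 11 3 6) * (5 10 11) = (0 5 10 11 3 6) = [5, 1, 2, 6, 4, 10, 0, 7, 8, 9, 11, 3]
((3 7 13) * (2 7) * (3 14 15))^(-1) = ((2 7 13 14 15 3))^(-1) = (2 3 15 14 13 7)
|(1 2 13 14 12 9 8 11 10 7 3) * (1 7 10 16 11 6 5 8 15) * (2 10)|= |(1 10 2 13 14 12 9 15)(3 7)(5 8 6)(11 16)|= 24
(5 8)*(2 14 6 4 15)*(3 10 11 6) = (2 14 3 10 11 6 4 15)(5 8) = [0, 1, 14, 10, 15, 8, 4, 7, 5, 9, 11, 6, 12, 13, 3, 2]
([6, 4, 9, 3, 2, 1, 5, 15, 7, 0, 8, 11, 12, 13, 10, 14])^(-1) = [9, 5, 4, 3, 1, 6, 0, 8, 10, 2, 14, 11, 12, 13, 15, 7]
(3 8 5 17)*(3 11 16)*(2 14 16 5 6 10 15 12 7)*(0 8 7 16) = [8, 1, 14, 7, 4, 17, 10, 2, 6, 9, 15, 5, 16, 13, 0, 12, 3, 11] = (0 8 6 10 15 12 16 3 7 2 14)(5 17 11)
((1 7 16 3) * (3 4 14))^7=(1 7 16 4 14 3)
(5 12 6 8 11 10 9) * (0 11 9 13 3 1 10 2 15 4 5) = [11, 10, 15, 1, 5, 12, 8, 7, 9, 0, 13, 2, 6, 3, 14, 4] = (0 11 2 15 4 5 12 6 8 9)(1 10 13 3)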